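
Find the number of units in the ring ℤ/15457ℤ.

First factor: 15457 = 13 × 29 × 41.
φ(13) = 13 − 1 = 12.
φ(29) = 29 − 1 = 28.
φ(41) = 41 − 1 = 40.
Since φ is multiplicative, φ(15457) = 12 · 28 · 40 = 13440.

13440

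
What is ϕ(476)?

192

476 = 2**2 × 7 × 17.
φ(476) = 476 · (1 − 1/2) · (1 − 1/7) · (1 − 1/17)
       = 476 · 96/238 = 192.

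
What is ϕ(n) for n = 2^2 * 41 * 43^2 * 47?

φ(14252092) = 14252092 · (1 − 1/2) · (1 − 1/41) · (1 − 1/43) · (1 − 1/47)
       = 14252092 · 77280/165722 = 6646080.

6646080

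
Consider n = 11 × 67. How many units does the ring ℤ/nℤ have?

660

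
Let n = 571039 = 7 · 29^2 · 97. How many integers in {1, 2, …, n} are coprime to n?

467712

φ(571039) = 571039 · (1 − 1/7) · (1 − 1/29) · (1 − 1/97)
       = 571039 · 16128/19691 = 467712.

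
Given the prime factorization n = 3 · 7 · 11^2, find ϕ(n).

1320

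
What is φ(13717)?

First factor: 13717 = 11 * 29 * 43.
φ(11) = 11 − 1 = 10.
φ(29) = 29 − 1 = 28.
φ(43) = 43 − 1 = 42.
Multiply: 10 · 28 · 42 = 11760.

11760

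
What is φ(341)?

300

Factor 341: 341 = 11 * 31.
φ(341) = 341 · (1 − 1/11) · (1 − 1/31)
       = 341 · 300/341 = 300.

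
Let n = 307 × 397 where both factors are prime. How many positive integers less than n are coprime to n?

φ(pq) = (p−1)(q−1) = 306 · 396 = 121176.

121176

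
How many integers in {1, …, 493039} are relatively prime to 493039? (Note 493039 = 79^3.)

486798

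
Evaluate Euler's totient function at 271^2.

73170

φ(73441) = 73441 · (1 − 1/271)
       = 73441 · 270/271 = 73170.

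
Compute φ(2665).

1920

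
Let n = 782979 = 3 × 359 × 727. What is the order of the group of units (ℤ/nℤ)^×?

φ(782979) = 782979 · (1 − 1/3) · (1 − 1/359) · (1 − 1/727)
       = 782979 · 519816/782979 = 519816.

519816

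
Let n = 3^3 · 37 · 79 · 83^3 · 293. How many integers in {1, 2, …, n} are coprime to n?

φ(13221918535311) = 13221918535311 · (1 − 1/3) · (1 − 1/37) · (1 − 1/79) · (1 − 1/83) · (1 − 1/293)
       = 13221918535311 · 134469504/213253311 = 8337243717504.

8337243717504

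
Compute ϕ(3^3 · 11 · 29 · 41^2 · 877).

7240665600

φ(12697603281) = 12697603281 · (1 − 1/3) · (1 − 1/11) · (1 − 1/29) · (1 − 1/41) · (1 − 1/877)
       = 12697603281 · 19622400/34410849 = 7240665600.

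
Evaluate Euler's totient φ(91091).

65520

Prime factorization: 91091 = 7^2 · 11 · 13^2.
φ(7^2) = 7^1·(7−1) = 7·6 = 42.
φ(11) = 11 − 1 = 10.
φ(13^2) = 13^1·(13−1) = 13·12 = 156.
Since φ is multiplicative, φ(91091) = 42 · 10 · 156 = 65520.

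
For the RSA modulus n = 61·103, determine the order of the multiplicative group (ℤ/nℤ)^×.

6120

φ(61) = 61 − 1 = 60.
φ(103) = 103 − 1 = 102.
φ(6283) = 60 × 102 = 6120.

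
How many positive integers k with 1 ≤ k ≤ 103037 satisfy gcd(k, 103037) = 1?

80640

Prime factorization: 103037 = 11 × 17 × 19 × 29.
φ(11) = 11 − 1 = 10.
φ(17) = 17 − 1 = 16.
φ(19) = 19 − 1 = 18.
φ(29) = 29 − 1 = 28.
Since φ is multiplicative, φ(103037) = 10 · 16 · 18 · 28 = 80640.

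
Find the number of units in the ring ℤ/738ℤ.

240

First factor: 738 = 2 × 3^2 × 41.
φ(738) = 738 · (1 − 1/2) · (1 − 1/3) · (1 − 1/41)
       = 738 · 80/246 = 240.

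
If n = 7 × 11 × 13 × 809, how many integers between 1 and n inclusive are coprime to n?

φ(7) = 7 − 1 = 6.
φ(11) = 11 − 1 = 10.
φ(13) = 13 − 1 = 12.
φ(809) = 809 − 1 = 808.
Since φ is multiplicative, φ(809809) = 6 · 10 · 12 · 808 = 581760.

581760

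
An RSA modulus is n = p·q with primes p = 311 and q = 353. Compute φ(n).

φ(311) = 311 − 1 = 310.
φ(353) = 353 − 1 = 352.
φ(109783) = 310 × 352 = 109120.

109120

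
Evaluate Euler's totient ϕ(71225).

Prime factorization: 71225 = 5^2 · 7 · 11 · 37.
φ(5^2) = 5^1·(5−1) = 5·4 = 20.
φ(7) = 7 − 1 = 6.
φ(11) = 11 − 1 = 10.
φ(37) = 37 − 1 = 36.
φ(71225) = 20 × 6 × 10 × 36 = 43200.

43200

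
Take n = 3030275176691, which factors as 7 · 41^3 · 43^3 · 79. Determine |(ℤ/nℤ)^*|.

2443766794560

φ(7) = 7 − 1 = 6.
φ(41^3) = 41^2·(41−1) = 1681·40 = 67240.
φ(43^3) = 43^3 − 43^2 = 79507 − 1849 = 77658.
φ(79) = 79 − 1 = 78.
φ(3030275176691) = 6 × 67240 × 77658 × 78 = 2443766794560.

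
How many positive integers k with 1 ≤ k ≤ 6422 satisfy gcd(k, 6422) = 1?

2808

Factor 6422: 6422 = 2 * 13^2 * 19.
φ(6422) = 6422 · (1 − 1/2) · (1 − 1/13) · (1 − 1/19)
       = 6422 · 216/494 = 2808.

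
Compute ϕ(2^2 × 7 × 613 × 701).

φ(12031964) = 12031964 · (1 − 1/2) · (1 − 1/7) · (1 − 1/613) · (1 − 1/701)
       = 12031964 · 2570400/6015982 = 5140800.

5140800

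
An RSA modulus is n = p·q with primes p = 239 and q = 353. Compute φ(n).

φ(pq) = (p−1)(q−1) = 238 · 352 = 83776.

83776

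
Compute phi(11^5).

φ(161051) = 161051 · (1 − 1/11)
       = 161051 · 10/11 = 146410.

146410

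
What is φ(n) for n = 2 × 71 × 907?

63420

φ(128794) = 128794 · (1 − 1/2) · (1 − 1/71) · (1 − 1/907)
       = 128794 · 63420/128794 = 63420.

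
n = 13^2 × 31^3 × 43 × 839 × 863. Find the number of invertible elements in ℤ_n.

136448829840960

φ(13^2) = 13^1·(13−1) = 13·12 = 156.
φ(31^3) = 31^3 − 31^2 = 29791 − 961 = 28830.
φ(43) = 43 − 1 = 42.
φ(839) = 839 − 1 = 838.
φ(863) = 863 − 1 = 862.
Since φ is multiplicative, φ(156751966626229) = 156 · 28830 · 42 · 838 · 862 = 136448829840960.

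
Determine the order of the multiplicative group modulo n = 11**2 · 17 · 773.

φ(11^2) = 11^2 − 11^1 = 121 − 11 = 110.
φ(17) = 17 − 1 = 16.
φ(773) = 773 − 1 = 772.
Multiply: 110 · 16 · 772 = 1358720.

1358720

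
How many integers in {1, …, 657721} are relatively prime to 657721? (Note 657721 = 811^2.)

φ(811^2) = 811^2 − 811^1 = 657721 − 811 = 656910.

656910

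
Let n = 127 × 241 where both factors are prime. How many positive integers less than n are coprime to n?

30240

φ(127) = 127 − 1 = 126.
φ(241) = 241 − 1 = 240.
Since φ is multiplicative, φ(30607) = 126 · 240 = 30240.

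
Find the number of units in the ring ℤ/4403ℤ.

3456

First factor: 4403 = 7 × 17 × 37.
φ(4403) = 4403 · (1 − 1/7) · (1 − 1/17) · (1 − 1/37)
       = 4403 · 3456/4403 = 3456.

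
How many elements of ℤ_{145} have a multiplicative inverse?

112

Prime factorization: 145 = 5 × 29.
φ(145) = 145 · (1 − 1/5) · (1 − 1/29)
       = 145 · 112/145 = 112.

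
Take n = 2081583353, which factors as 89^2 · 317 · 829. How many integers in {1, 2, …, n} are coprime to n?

φ(89^2) = 89^2 − 89^1 = 7921 − 89 = 7832.
φ(317) = 317 − 1 = 316.
φ(829) = 829 − 1 = 828.
Since φ is multiplicative, φ(2081583353) = 7832 · 316 · 828 = 2049227136.

2049227136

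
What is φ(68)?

32

Factor 68: 68 = 2**2 · 17.
φ(2^2) = 2^2 − 2^1 = 4 − 2 = 2.
φ(17) = 17 − 1 = 16.
φ(68) = 2 × 16 = 32.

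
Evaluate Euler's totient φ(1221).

Prime factorization: 1221 = 3 × 11 × 37.
φ(1221) = 1221 · (1 − 1/3) · (1 − 1/11) · (1 − 1/37)
       = 1221 · 720/1221 = 720.

720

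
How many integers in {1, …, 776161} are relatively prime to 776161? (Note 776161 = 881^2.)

775280

φ(881^2) = 881^2 − 881^1 = 776161 − 881 = 775280.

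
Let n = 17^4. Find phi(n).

78608

φ(17^4) = 17^3·(17−1) = 4913·16 = 78608.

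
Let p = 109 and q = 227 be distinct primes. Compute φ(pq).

24408

φ(24743) = 24743 · (1 − 1/109) · (1 − 1/227)
       = 24743 · 24408/24743 = 24408.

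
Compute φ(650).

650 = 2 × 5^2 × 13.
φ(2) = 2 − 1 = 1.
φ(5^2) = 5^1·(5−1) = 5·4 = 20.
φ(13) = 13 − 1 = 12.
Since φ is multiplicative, φ(650) = 1 · 20 · 12 = 240.

240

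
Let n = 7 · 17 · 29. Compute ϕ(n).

2688

φ(7) = 7 − 1 = 6.
φ(17) = 17 − 1 = 16.
φ(29) = 29 − 1 = 28.
Since φ is multiplicative, φ(3451) = 6 · 16 · 28 = 2688.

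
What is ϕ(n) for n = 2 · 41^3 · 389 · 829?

φ(44451426002) = 44451426002 · (1 − 1/2) · (1 − 1/41) · (1 − 1/389) · (1 − 1/829)
       = 44451426002 · 12850560/26443442 = 21601791360.

21601791360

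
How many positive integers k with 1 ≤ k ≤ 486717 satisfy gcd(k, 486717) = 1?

First factor: 486717 = 3 * 7^3 * 11 * 43.
φ(3) = 3 − 1 = 2.
φ(7^3) = 7^2·(7−1) = 49·6 = 294.
φ(11) = 11 − 1 = 10.
φ(43) = 43 − 1 = 42.
Multiply: 2 · 294 · 10 · 42 = 246960.

246960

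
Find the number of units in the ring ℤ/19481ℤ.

19481 = 7 * 11^2 * 23.
φ(7) = 7 − 1 = 6.
φ(11^2) = 11^1·(11−1) = 11·10 = 110.
φ(23) = 23 − 1 = 22.
Multiply: 6 · 110 · 22 = 14520.

14520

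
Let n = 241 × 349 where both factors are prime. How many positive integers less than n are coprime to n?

83520

φ(241) = 241 − 1 = 240.
φ(349) = 349 − 1 = 348.
Since φ is multiplicative, φ(84109) = 240 · 348 = 83520.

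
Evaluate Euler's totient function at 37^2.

1332

φ(37^2) = 37^2 − 37^1 = 1369 − 37 = 1332.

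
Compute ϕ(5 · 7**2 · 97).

φ(23765) = 23765 · (1 − 1/5) · (1 − 1/7) · (1 − 1/97)
       = 23765 · 2304/3395 = 16128.

16128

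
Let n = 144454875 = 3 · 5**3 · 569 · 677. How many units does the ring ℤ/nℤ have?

φ(144454875) = 144454875 · (1 − 1/3) · (1 − 1/5) · (1 − 1/569) · (1 − 1/677)
       = 144454875 · 3071744/5778195 = 76793600.

76793600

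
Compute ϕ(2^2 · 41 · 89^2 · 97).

φ(126007268) = 126007268 · (1 − 1/2) · (1 − 1/41) · (1 − 1/89) · (1 − 1/97)
       = 126007268 · 337920/707906 = 60149760.

60149760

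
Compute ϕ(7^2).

φ(7^2) = 7^2 − 7^1 = 49 − 7 = 42.

42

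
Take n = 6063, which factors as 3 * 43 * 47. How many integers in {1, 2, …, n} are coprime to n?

3864

φ(3) = 3 − 1 = 2.
φ(43) = 43 − 1 = 42.
φ(47) = 47 − 1 = 46.
φ(6063) = 2 × 42 × 46 = 3864.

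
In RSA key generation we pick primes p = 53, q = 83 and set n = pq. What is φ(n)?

4264

φ(n) = (p − 1)(q − 1) = (53−1)(83−1) = 52·82 = 4264.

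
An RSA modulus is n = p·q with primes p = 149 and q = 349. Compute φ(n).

φ(n) = (p − 1)(q − 1) = (149−1)(349−1) = 148·348 = 51504.

51504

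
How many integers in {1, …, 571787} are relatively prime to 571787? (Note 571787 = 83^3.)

564898

φ(571787) = 571787 · (1 − 1/83)
       = 571787 · 82/83 = 564898.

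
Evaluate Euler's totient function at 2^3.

4

φ(8) = 8 · (1 − 1/2)
       = 8 · 1/2 = 4.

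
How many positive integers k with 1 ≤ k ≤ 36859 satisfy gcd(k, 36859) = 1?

33600

First factor: 36859 = 29 · 31 · 41.
φ(36859) = 36859 · (1 − 1/29) · (1 − 1/31) · (1 − 1/41)
       = 36859 · 33600/36859 = 33600.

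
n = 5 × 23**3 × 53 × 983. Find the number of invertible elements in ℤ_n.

2377131328

φ(5) = 5 − 1 = 4.
φ(23^3) = 23^3 − 23^2 = 12167 − 529 = 11638.
φ(53) = 53 − 1 = 52.
φ(983) = 983 − 1 = 982.
φ(3169442665) = 4 × 11638 × 52 × 982 = 2377131328.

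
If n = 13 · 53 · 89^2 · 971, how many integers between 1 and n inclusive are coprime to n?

4740552960

φ(13) = 13 − 1 = 12.
φ(53) = 53 − 1 = 52.
φ(89^2) = 89^1·(89−1) = 89·88 = 7832.
φ(971) = 971 − 1 = 970.
φ(5299299499) = 12 × 52 × 7832 × 970 = 4740552960.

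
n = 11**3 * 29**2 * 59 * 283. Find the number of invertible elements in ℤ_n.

φ(11^3) = 11^3 − 11^2 = 1331 − 121 = 1210.
φ(29^2) = 29^1·(29−1) = 29·28 = 812.
φ(59) = 59 − 1 = 58.
φ(283) = 283 − 1 = 282.
Since φ is multiplicative, φ(18690137587) = 1210 · 812 · 58 · 282 = 16070097120.

16070097120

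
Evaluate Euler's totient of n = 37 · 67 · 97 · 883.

201180672

φ(212328829) = 212328829 · (1 − 1/37) · (1 − 1/67) · (1 − 1/97) · (1 − 1/883)
       = 212328829 · 201180672/212328829 = 201180672.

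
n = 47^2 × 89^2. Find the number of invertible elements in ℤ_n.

16932784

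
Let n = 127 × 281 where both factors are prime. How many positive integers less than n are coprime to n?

35280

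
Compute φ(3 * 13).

24

φ(3) = 3 − 1 = 2.
φ(13) = 13 − 1 = 12.
Since φ is multiplicative, φ(39) = 2 · 12 = 24.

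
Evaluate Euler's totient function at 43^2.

1806

φ(1849) = 1849 · (1 − 1/43)
       = 1849 · 42/43 = 1806.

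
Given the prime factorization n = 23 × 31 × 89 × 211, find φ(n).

φ(23) = 23 − 1 = 22.
φ(31) = 31 − 1 = 30.
φ(89) = 89 − 1 = 88.
φ(211) = 211 − 1 = 210.
φ(13389427) = 22 × 30 × 88 × 210 = 12196800.

12196800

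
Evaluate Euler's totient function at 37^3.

49284

φ(50653) = 50653 · (1 − 1/37)
       = 50653 · 36/37 = 49284.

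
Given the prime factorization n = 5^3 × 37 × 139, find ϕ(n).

496800

φ(5^3) = 5^2·(5−1) = 25·4 = 100.
φ(37) = 37 − 1 = 36.
φ(139) = 139 − 1 = 138.
Since φ is multiplicative, φ(642875) = 100 · 36 · 138 = 496800.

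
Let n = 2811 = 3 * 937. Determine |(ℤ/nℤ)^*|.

1872

φ(2811) = 2811 · (1 − 1/3) · (1 − 1/937)
       = 2811 · 1872/2811 = 1872.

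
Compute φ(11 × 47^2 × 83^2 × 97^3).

φ(152777637012803) = 152777637012803 · (1 − 1/11) · (1 − 1/47) · (1 − 1/83) · (1 − 1/97)
       = 152777637012803 · 3621120/4162367 = 132911431630080.

132911431630080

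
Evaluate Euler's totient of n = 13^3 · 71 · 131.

18454800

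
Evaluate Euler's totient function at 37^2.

φ(1369) = 1369 · (1 − 1/37)
       = 1369 · 36/37 = 1332.

1332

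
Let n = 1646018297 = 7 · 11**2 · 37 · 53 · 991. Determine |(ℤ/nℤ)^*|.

φ(7) = 7 − 1 = 6.
φ(11^2) = 11^2 − 11^1 = 121 − 11 = 110.
φ(37) = 37 − 1 = 36.
φ(53) = 53 − 1 = 52.
φ(991) = 991 − 1 = 990.
Multiply: 6 · 110 · 36 · 52 · 990 = 1223164800.

1223164800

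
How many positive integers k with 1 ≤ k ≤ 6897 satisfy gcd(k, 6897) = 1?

3960

Factor 6897: 6897 = 3 × 11**2 × 19.
φ(6897) = 6897 · (1 − 1/3) · (1 − 1/11) · (1 − 1/19)
       = 6897 · 360/627 = 3960.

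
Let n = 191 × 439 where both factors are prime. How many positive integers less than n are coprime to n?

φ(83849) = 83849 · (1 − 1/191) · (1 − 1/439)
       = 83849 · 83220/83849 = 83220.

83220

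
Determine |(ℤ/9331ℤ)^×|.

7560

Prime factorization: 9331 = 7 * 31 * 43.
φ(9331) = 9331 · (1 − 1/7) · (1 − 1/31) · (1 − 1/43)
       = 9331 · 7560/9331 = 7560.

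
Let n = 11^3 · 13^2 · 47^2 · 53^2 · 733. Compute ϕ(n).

φ(11^3) = 11^3 − 11^2 = 1331 − 121 = 1210.
φ(13^2) = 13^1·(13−1) = 13·12 = 156.
φ(47^2) = 47^2 − 47^1 = 2209 − 47 = 2162.
φ(53^2) = 53^1·(53−1) = 53·52 = 2756.
φ(733) = 733 − 1 = 732.
φ(1023095536138247) = 1210 × 156 × 2162 × 2756 × 732 = 823295899895040.

823295899895040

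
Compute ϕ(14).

6

Prime factorization: 14 = 2 * 7.
φ(2) = 2 − 1 = 1.
φ(7) = 7 − 1 = 6.
φ(14) = 1 × 6 = 6.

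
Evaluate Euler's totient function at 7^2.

φ(49) = 49 · (1 − 1/7)
       = 49 · 6/7 = 42.

42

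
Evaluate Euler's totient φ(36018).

11088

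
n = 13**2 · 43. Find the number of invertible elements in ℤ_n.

φ(13^2) = 13^1·(13−1) = 13·12 = 156.
φ(43) = 43 − 1 = 42.
φ(7267) = 156 × 42 = 6552.

6552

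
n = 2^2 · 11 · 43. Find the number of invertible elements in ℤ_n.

φ(2^2) = 2^1·(2−1) = 2·1 = 2.
φ(11) = 11 − 1 = 10.
φ(43) = 43 − 1 = 42.
φ(1892) = 2 × 10 × 42 = 840.

840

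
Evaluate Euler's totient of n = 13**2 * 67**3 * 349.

16084122912

φ(17739302503) = 17739302503 · (1 − 1/13) · (1 − 1/67) · (1 − 1/349)
       = 17739302503 · 275616/303979 = 16084122912.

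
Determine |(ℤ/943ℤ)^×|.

Prime factorization: 943 = 23 × 41.
φ(943) = 943 · (1 − 1/23) · (1 − 1/41)
       = 943 · 880/943 = 880.

880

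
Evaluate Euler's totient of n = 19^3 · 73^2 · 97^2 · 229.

72512499898368

φ(78756330708871) = 78756330708871 · (1 − 1/19) · (1 − 1/73) · (1 − 1/97) · (1 − 1/229)
       = 78756330708871 · 28366848/30809431 = 72512499898368.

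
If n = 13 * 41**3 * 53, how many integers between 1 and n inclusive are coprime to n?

41957760

φ(47486569) = 47486569 · (1 − 1/13) · (1 − 1/41) · (1 − 1/53)
       = 47486569 · 24960/28249 = 41957760.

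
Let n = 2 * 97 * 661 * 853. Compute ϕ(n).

φ(109383602) = 109383602 · (1 − 1/2) · (1 − 1/97) · (1 − 1/661) · (1 − 1/853)
       = 109383602 · 53982720/109383602 = 53982720.

53982720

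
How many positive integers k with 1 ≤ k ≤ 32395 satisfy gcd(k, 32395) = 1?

21600

First factor: 32395 = 5 * 11 * 19 * 31.
φ(32395) = 32395 · (1 − 1/5) · (1 − 1/11) · (1 − 1/19) · (1 − 1/31)
       = 32395 · 21600/32395 = 21600.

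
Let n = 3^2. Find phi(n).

6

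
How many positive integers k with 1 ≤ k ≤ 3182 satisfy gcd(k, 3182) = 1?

1512

Factor 3182: 3182 = 2 × 37 × 43.
φ(2) = 2 − 1 = 1.
φ(37) = 37 − 1 = 36.
φ(43) = 43 − 1 = 42.
Since φ is multiplicative, φ(3182) = 1 · 36 · 42 = 1512.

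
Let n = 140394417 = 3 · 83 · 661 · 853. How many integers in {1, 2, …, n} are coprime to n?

92220480

φ(140394417) = 140394417 · (1 − 1/3) · (1 − 1/83) · (1 − 1/661) · (1 − 1/853)
       = 140394417 · 92220480/140394417 = 92220480.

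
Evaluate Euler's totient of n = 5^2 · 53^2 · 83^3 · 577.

φ(23168709177275) = 23168709177275 · (1 − 1/5) · (1 − 1/53) · (1 − 1/83) · (1 − 1/577)
       = 23168709177275 · 9824256/12691115 = 17935014389760.

17935014389760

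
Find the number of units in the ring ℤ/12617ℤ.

12617 = 11 · 31 · 37.
φ(12617) = 12617 · (1 − 1/11) · (1 − 1/31) · (1 − 1/37)
       = 12617 · 10800/12617 = 10800.

10800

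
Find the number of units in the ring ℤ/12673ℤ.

12673 = 19 · 23 · 29.
φ(19) = 19 − 1 = 18.
φ(23) = 23 − 1 = 22.
φ(29) = 29 − 1 = 28.
Since φ is multiplicative, φ(12673) = 18 · 22 · 28 = 11088.

11088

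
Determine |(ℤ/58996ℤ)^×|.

Prime factorization: 58996 = 2^2 × 7^3 × 43.
φ(58996) = 58996 · (1 − 1/2) · (1 − 1/7) · (1 − 1/43)
       = 58996 · 252/602 = 24696.

24696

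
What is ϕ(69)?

44

Factor 69: 69 = 3 * 23.
φ(69) = 69 · (1 − 1/3) · (1 − 1/23)
       = 69 · 44/69 = 44.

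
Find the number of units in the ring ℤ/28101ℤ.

16128

First factor: 28101 = 3 · 17 · 19 · 29.
φ(3) = 3 − 1 = 2.
φ(17) = 17 − 1 = 16.
φ(19) = 19 − 1 = 18.
φ(29) = 29 − 1 = 28.
φ(28101) = 2 × 16 × 18 × 28 = 16128.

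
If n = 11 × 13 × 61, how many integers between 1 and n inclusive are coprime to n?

φ(11) = 11 − 1 = 10.
φ(13) = 13 − 1 = 12.
φ(61) = 61 − 1 = 60.
Since φ is multiplicative, φ(8723) = 10 · 12 · 60 = 7200.

7200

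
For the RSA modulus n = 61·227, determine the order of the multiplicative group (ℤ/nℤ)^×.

13560

φ(pq) = (p−1)(q−1) = 60 · 226 = 13560.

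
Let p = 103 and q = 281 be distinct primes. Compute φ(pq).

28560

For distinct primes, φ(pq) = (p−1)(q−1) = 102 × 280 = 28560.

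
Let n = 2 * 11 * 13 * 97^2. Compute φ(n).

φ(2) = 2 − 1 = 1.
φ(11) = 11 − 1 = 10.
φ(13) = 13 − 1 = 12.
φ(97^2) = 97^1·(97−1) = 97·96 = 9312.
Since φ is multiplicative, φ(2690974) = 1 · 10 · 12 · 9312 = 1117440.

1117440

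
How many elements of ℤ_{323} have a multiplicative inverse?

323 = 17 * 19.
φ(323) = 323 · (1 − 1/17) · (1 − 1/19)
       = 323 · 288/323 = 288.

288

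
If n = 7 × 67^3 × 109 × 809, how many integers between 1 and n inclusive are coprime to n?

φ(185651074721) = 185651074721 · (1 − 1/7) · (1 − 1/67) · (1 − 1/109) · (1 − 1/809)
       = 185651074721 · 34556544/41356889 = 155124326016.

155124326016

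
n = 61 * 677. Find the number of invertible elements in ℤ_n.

φ(61) = 61 − 1 = 60.
φ(677) = 677 − 1 = 676.
Multiply: 60 · 676 = 40560.

40560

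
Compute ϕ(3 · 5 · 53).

416

φ(795) = 795 · (1 − 1/3) · (1 − 1/5) · (1 − 1/53)
       = 795 · 416/795 = 416.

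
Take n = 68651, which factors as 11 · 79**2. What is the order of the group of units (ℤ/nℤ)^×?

61620

φ(68651) = 68651 · (1 − 1/11) · (1 − 1/79)
       = 68651 · 780/869 = 61620.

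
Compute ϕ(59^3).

φ(205379) = 205379 · (1 − 1/59)
       = 205379 · 58/59 = 201898.

201898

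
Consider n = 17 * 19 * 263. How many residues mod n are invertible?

75456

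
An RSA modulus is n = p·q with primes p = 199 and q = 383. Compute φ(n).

75636

φ(76217) = 76217 · (1 − 1/199) · (1 − 1/383)
       = 76217 · 75636/76217 = 75636.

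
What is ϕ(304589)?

253440

Prime factorization: 304589 = 17 · 19 · 23 · 41.
φ(17) = 17 − 1 = 16.
φ(19) = 19 − 1 = 18.
φ(23) = 23 − 1 = 22.
φ(41) = 41 − 1 = 40.
Multiply: 16 · 18 · 22 · 40 = 253440.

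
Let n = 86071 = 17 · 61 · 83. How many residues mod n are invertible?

78720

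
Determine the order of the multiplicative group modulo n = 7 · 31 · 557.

φ(7) = 7 − 1 = 6.
φ(31) = 31 − 1 = 30.
φ(557) = 557 − 1 = 556.
φ(120869) = 6 × 30 × 556 = 100080.

100080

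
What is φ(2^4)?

φ(16) = 16 · (1 − 1/2)
       = 16 · 1/2 = 8.

8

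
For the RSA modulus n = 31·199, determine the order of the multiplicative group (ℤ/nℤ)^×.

5940

φ(6169) = 6169 · (1 − 1/31) · (1 − 1/199)
       = 6169 · 5940/6169 = 5940.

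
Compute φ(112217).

84480

112217 = 7 · 17 · 23 · 41.
φ(112217) = 112217 · (1 − 1/7) · (1 − 1/17) · (1 − 1/23) · (1 − 1/41)
       = 112217 · 84480/112217 = 84480.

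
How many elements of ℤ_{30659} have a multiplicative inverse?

First factor: 30659 = 23 · 31 · 43.
φ(30659) = 30659 · (1 − 1/23) · (1 − 1/31) · (1 − 1/43)
       = 30659 · 27720/30659 = 27720.

27720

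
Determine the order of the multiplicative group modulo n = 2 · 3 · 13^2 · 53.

φ(53742) = 53742 · (1 − 1/2) · (1 − 1/3) · (1 − 1/13) · (1 − 1/53)
       = 53742 · 1248/4134 = 16224.

16224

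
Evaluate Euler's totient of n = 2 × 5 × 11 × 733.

29280

φ(2) = 2 − 1 = 1.
φ(5) = 5 − 1 = 4.
φ(11) = 11 − 1 = 10.
φ(733) = 733 − 1 = 732.
φ(80630) = 1 × 4 × 10 × 732 = 29280.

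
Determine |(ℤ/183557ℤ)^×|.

Prime factorization: 183557 = 11^2 · 37 · 41.
φ(11^2) = 11^1·(11−1) = 11·10 = 110.
φ(37) = 37 − 1 = 36.
φ(41) = 41 − 1 = 40.
Multiply: 110 · 36 · 40 = 158400.

158400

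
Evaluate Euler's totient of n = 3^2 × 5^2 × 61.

7200

φ(13725) = 13725 · (1 − 1/3) · (1 − 1/5) · (1 − 1/61)
       = 13725 · 480/915 = 7200.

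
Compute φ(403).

Prime factorization: 403 = 13 * 31.
φ(13) = 13 − 1 = 12.
φ(31) = 31 − 1 = 30.
φ(403) = 12 × 30 = 360.

360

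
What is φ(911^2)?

φ(829921) = 829921 · (1 − 1/911)
       = 829921 · 910/911 = 829010.

829010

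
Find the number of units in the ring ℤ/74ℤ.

74 = 2 * 37.
φ(74) = 74 · (1 − 1/2) · (1 − 1/37)
       = 74 · 36/74 = 36.

36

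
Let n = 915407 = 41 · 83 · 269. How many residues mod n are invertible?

879040

φ(41) = 41 − 1 = 40.
φ(83) = 83 − 1 = 82.
φ(269) = 269 − 1 = 268.
Multiply: 40 · 82 · 268 = 879040.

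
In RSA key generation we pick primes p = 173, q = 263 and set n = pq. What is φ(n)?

45064

φ(n) = (p − 1)(q − 1) = (173−1)(263−1) = 172·262 = 45064.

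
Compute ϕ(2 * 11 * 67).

660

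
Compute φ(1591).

1512

First factor: 1591 = 37 * 43.
φ(1591) = 1591 · (1 − 1/37) · (1 − 1/43)
       = 1591 · 1512/1591 = 1512.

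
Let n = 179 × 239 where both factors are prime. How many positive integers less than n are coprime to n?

42364

φ(pq) = (p−1)(q−1) = 178 · 238 = 42364.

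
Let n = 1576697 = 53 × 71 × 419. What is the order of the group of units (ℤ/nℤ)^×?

φ(53) = 53 − 1 = 52.
φ(71) = 71 − 1 = 70.
φ(419) = 419 − 1 = 418.
Since φ is multiplicative, φ(1576697) = 52 · 70 · 418 = 1521520.

1521520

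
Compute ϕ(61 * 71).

4200

φ(61) = 61 − 1 = 60.
φ(71) = 71 − 1 = 70.
Since φ is multiplicative, φ(4331) = 60 · 70 = 4200.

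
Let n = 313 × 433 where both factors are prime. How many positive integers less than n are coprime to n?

134784

φ(135529) = 135529 · (1 − 1/313) · (1 − 1/433)
       = 135529 · 134784/135529 = 134784.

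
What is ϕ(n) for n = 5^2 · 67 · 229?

φ(383575) = 383575 · (1 − 1/5) · (1 − 1/67) · (1 − 1/229)
       = 383575 · 60192/76715 = 300960.

300960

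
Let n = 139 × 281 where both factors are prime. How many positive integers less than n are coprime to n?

38640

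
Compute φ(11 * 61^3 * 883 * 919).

φ(2026088470307) = 2026088470307 · (1 − 1/11) · (1 − 1/61) · (1 − 1/883) · (1 − 1/919)
       = 2026088470307 · 485805600/544501067 = 1807682637600.

1807682637600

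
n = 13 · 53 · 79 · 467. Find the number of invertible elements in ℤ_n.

φ(13) = 13 − 1 = 12.
φ(53) = 53 − 1 = 52.
φ(79) = 79 − 1 = 78.
φ(467) = 467 − 1 = 466.
Since φ is multiplicative, φ(25419277) = 12 · 52 · 78 · 466 = 22681152.

22681152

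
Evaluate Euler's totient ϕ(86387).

Factor 86387: 86387 = 7^2 · 41 · 43.
φ(7^2) = 7^2 − 7^1 = 49 − 7 = 42.
φ(41) = 41 − 1 = 40.
φ(43) = 43 − 1 = 42.
Since φ is multiplicative, φ(86387) = 42 · 40 · 42 = 70560.

70560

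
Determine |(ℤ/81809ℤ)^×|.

60480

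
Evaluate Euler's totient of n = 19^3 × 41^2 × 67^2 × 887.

41751878034240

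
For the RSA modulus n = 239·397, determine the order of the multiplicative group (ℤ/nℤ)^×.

94248

φ(n) = (p − 1)(q − 1) = (239−1)(397−1) = 238·396 = 94248.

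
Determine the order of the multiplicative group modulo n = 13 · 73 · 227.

195264

φ(215423) = 215423 · (1 − 1/13) · (1 − 1/73) · (1 − 1/227)
       = 215423 · 195264/215423 = 195264.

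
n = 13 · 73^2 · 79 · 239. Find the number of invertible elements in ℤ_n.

φ(1308019037) = 1308019037 · (1 − 1/13) · (1 − 1/73) · (1 − 1/79) · (1 − 1/239)
       = 1308019037 · 16039296/17918069 = 1170868608.

1170868608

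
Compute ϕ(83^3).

φ(83^3) = 83^3 − 83^2 = 571787 − 6889 = 564898.

564898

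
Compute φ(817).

756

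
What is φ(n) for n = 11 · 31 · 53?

φ(18073) = 18073 · (1 − 1/11) · (1 − 1/31) · (1 − 1/53)
       = 18073 · 15600/18073 = 15600.

15600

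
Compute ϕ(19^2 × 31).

10260

φ(11191) = 11191 · (1 − 1/19) · (1 − 1/31)
       = 11191 · 540/589 = 10260.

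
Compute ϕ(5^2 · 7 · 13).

1440

φ(5^2) = 5^2 − 5^1 = 25 − 5 = 20.
φ(7) = 7 − 1 = 6.
φ(13) = 13 − 1 = 12.
Since φ is multiplicative, φ(2275) = 20 · 6 · 12 = 1440.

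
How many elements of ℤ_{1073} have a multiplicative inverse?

1008

Prime factorization: 1073 = 29 * 37.
φ(1073) = 1073 · (1 − 1/29) · (1 − 1/37)
       = 1073 · 1008/1073 = 1008.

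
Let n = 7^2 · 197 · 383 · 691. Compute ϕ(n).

φ(7^2) = 7^2 − 7^1 = 49 − 7 = 42.
φ(197) = 197 − 1 = 196.
φ(383) = 383 − 1 = 382.
φ(691) = 691 − 1 = 690.
Since φ is multiplicative, φ(2554695409) = 42 · 196 · 382 · 690 = 2169790560.

2169790560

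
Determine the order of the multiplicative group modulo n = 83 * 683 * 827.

φ(83) = 83 − 1 = 82.
φ(683) = 683 − 1 = 682.
φ(827) = 827 − 1 = 826.
φ(46881803) = 82 × 682 × 826 = 46193224.

46193224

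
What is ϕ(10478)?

First factor: 10478 = 2 * 13**2 * 31.
φ(2) = 2 − 1 = 1.
φ(13^2) = 13^2 − 13^1 = 169 − 13 = 156.
φ(31) = 31 − 1 = 30.
Multiply: 1 · 156 · 30 = 4680.

4680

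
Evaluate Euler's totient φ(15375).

8000

First factor: 15375 = 3 · 5^3 · 41.
φ(3) = 3 − 1 = 2.
φ(5^3) = 5^2·(5−1) = 25·4 = 100.
φ(41) = 41 − 1 = 40.
Since φ is multiplicative, φ(15375) = 2 · 100 · 40 = 8000.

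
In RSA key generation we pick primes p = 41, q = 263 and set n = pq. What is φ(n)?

10480

φ(n) = (p − 1)(q − 1) = (41−1)(263−1) = 40·262 = 10480.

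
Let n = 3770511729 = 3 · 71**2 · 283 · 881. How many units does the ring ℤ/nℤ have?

2466710400

φ(3770511729) = 3770511729 · (1 − 1/3) · (1 − 1/71) · (1 − 1/283) · (1 − 1/881)
       = 3770511729 · 34742400/53105799 = 2466710400.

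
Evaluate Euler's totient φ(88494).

Prime factorization: 88494 = 2 · 3 · 7**3 · 43.
φ(88494) = 88494 · (1 − 1/2) · (1 − 1/3) · (1 − 1/7) · (1 − 1/43)
       = 88494 · 504/1806 = 24696.

24696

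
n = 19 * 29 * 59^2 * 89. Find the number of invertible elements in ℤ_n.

151772544

φ(19) = 19 − 1 = 18.
φ(29) = 29 − 1 = 28.
φ(59^2) = 59^2 − 59^1 = 3481 − 59 = 3422.
φ(89) = 89 − 1 = 88.
φ(170704759) = 18 × 28 × 3422 × 88 = 151772544.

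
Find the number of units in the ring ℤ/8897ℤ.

Factor 8897: 8897 = 7 · 31 · 41.
φ(7) = 7 − 1 = 6.
φ(31) = 31 − 1 = 30.
φ(41) = 41 − 1 = 40.
Multiply: 6 · 30 · 40 = 7200.

7200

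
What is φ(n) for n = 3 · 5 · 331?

φ(3) = 3 − 1 = 2.
φ(5) = 5 − 1 = 4.
φ(331) = 331 − 1 = 330.
φ(4965) = 2 × 4 × 330 = 2640.

2640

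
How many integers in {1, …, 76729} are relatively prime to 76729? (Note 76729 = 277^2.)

76452

φ(76729) = 76729 · (1 − 1/277)
       = 76729 · 276/277 = 76452.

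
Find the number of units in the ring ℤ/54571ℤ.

54571 = 11^3 × 41.
φ(11^3) = 11^3 − 11^2 = 1331 − 121 = 1210.
φ(41) = 41 − 1 = 40.
φ(54571) = 1210 × 40 = 48400.

48400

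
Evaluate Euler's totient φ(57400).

Prime factorization: 57400 = 2^3 * 5^2 * 7 * 41.
φ(57400) = 57400 · (1 − 1/2) · (1 − 1/5) · (1 − 1/7) · (1 − 1/41)
       = 57400 · 960/2870 = 19200.

19200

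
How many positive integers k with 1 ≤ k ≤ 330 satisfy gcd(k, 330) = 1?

80

First factor: 330 = 2 · 3 · 5 · 11.
φ(330) = 330 · (1 − 1/2) · (1 − 1/3) · (1 − 1/5) · (1 − 1/11)
       = 330 · 80/330 = 80.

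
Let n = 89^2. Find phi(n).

7832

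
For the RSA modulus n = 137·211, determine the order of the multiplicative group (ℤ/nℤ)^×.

28560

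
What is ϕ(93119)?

78624

Prime factorization: 93119 = 13**2 · 19 · 29.
φ(13^2) = 13^2 − 13^1 = 169 − 13 = 156.
φ(19) = 19 − 1 = 18.
φ(29) = 29 − 1 = 28.
φ(93119) = 156 × 18 × 28 = 78624.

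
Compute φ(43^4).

3339294

φ(43^4) = 43^4 − 43^3 = 3418801 − 79507 = 3339294.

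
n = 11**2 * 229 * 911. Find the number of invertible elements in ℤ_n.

φ(25242899) = 25242899 · (1 − 1/11) · (1 − 1/229) · (1 − 1/911)
       = 25242899 · 2074800/2294809 = 22822800.

22822800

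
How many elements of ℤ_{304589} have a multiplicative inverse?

304589 = 17 * 19 * 23 * 41.
φ(304589) = 304589 · (1 − 1/17) · (1 − 1/19) · (1 − 1/23) · (1 − 1/41)
       = 304589 · 253440/304589 = 253440.

253440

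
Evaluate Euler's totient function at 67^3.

φ(300763) = 300763 · (1 − 1/67)
       = 300763 · 66/67 = 296274.

296274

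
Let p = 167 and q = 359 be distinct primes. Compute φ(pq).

59428

φ(167) = 167 − 1 = 166.
φ(359) = 359 − 1 = 358.
Multiply: 166 · 358 = 59428.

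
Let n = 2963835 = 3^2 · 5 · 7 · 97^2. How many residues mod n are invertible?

φ(2963835) = 2963835 · (1 − 1/3) · (1 − 1/5) · (1 − 1/7) · (1 − 1/97)
       = 2963835 · 4608/10185 = 1340928.

1340928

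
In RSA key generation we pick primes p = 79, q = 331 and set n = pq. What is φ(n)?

φ(26149) = 26149 · (1 − 1/79) · (1 − 1/331)
       = 26149 · 25740/26149 = 25740.

25740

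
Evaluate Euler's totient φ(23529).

13200

Factor 23529: 23529 = 3 × 11 × 23 × 31.
φ(3) = 3 − 1 = 2.
φ(11) = 11 − 1 = 10.
φ(23) = 23 − 1 = 22.
φ(31) = 31 − 1 = 30.
Since φ is multiplicative, φ(23529) = 2 · 10 · 22 · 30 = 13200.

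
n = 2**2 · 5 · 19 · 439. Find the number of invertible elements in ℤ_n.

63072

φ(166820) = 166820 · (1 − 1/2) · (1 − 1/5) · (1 − 1/19) · (1 − 1/439)
       = 166820 · 31536/83410 = 63072.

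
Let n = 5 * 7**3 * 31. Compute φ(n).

φ(5) = 5 − 1 = 4.
φ(7^3) = 7^3 − 7^2 = 343 − 49 = 294.
φ(31) = 31 − 1 = 30.
φ(53165) = 4 × 294 × 30 = 35280.

35280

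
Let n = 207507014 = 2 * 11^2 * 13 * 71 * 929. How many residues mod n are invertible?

85747200

φ(207507014) = 207507014 · (1 − 1/2) · (1 − 1/11) · (1 − 1/13) · (1 − 1/71) · (1 − 1/929)
       = 207507014 · 7795200/18864274 = 85747200.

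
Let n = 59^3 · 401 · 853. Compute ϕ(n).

68806838400

φ(59^3) = 59^3 − 59^2 = 205379 − 3481 = 201898.
φ(401) = 401 − 1 = 400.
φ(853) = 853 − 1 = 852.
φ(70250503087) = 201898 × 400 × 852 = 68806838400.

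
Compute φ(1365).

1365 = 3 × 5 × 7 × 13.
φ(1365) = 1365 · (1 − 1/3) · (1 − 1/5) · (1 − 1/7) · (1 − 1/13)
       = 1365 · 576/1365 = 576.

576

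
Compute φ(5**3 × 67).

φ(8375) = 8375 · (1 − 1/5) · (1 − 1/67)
       = 8375 · 264/335 = 6600.

6600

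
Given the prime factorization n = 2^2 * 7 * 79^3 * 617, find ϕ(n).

3598410816

φ(8517741764) = 8517741764 · (1 − 1/2) · (1 − 1/7) · (1 − 1/79) · (1 − 1/617)
       = 8517741764 · 288288/682402 = 3598410816.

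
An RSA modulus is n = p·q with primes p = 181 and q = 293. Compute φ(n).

52560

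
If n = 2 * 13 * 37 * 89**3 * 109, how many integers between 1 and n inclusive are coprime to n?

φ(73921639402) = 73921639402 · (1 − 1/2) · (1 − 1/13) · (1 − 1/37) · (1 − 1/89) · (1 − 1/109)
       = 73921639402 · 4105728/9332362 = 32521471488.

32521471488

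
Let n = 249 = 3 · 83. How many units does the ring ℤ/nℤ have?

φ(3) = 3 − 1 = 2.
φ(83) = 83 − 1 = 82.
Multiply: 2 · 82 = 164.

164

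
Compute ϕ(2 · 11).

φ(2) = 2 − 1 = 1.
φ(11) = 11 − 1 = 10.
Multiply: 1 · 10 = 10.

10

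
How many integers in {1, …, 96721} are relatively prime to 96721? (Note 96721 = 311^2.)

96410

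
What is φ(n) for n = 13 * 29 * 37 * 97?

φ(1353053) = 1353053 · (1 − 1/13) · (1 − 1/29) · (1 − 1/37) · (1 − 1/97)
       = 1353053 · 1161216/1353053 = 1161216.

1161216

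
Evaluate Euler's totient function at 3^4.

54

φ(81) = 81 · (1 − 1/3)
       = 81 · 2/3 = 54.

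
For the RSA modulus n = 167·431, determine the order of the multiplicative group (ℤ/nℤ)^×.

71380

φ(n) = (p − 1)(q − 1) = (167−1)(431−1) = 166·430 = 71380.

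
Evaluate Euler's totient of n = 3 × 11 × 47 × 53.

47840

φ(82203) = 82203 · (1 − 1/3) · (1 − 1/11) · (1 − 1/47) · (1 − 1/53)
       = 82203 · 47840/82203 = 47840.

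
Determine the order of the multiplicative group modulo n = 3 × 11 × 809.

φ(3) = 3 − 1 = 2.
φ(11) = 11 − 1 = 10.
φ(809) = 809 − 1 = 808.
Since φ is multiplicative, φ(26697) = 2 · 10 · 808 = 16160.

16160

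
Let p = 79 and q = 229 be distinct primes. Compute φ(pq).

17784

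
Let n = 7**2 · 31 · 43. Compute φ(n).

φ(65317) = 65317 · (1 − 1/7) · (1 − 1/31) · (1 − 1/43)
       = 65317 · 7560/9331 = 52920.

52920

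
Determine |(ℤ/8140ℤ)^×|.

First factor: 8140 = 2^2 × 5 × 11 × 37.
φ(8140) = 8140 · (1 − 1/2) · (1 − 1/5) · (1 − 1/11) · (1 − 1/37)
       = 8140 · 1440/4070 = 2880.

2880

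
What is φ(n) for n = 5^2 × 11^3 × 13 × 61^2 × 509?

φ(819292291675) = 819292291675 · (1 − 1/5) · (1 − 1/11) · (1 − 1/13) · (1 − 1/61) · (1 − 1/509)
       = 819292291675 · 14630400/22200035 = 539934912000.

539934912000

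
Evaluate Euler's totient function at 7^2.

42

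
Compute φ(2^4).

φ(2^4) = 2^3·(2−1) = 8·1 = 8.

8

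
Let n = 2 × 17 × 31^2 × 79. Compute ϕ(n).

1160640

φ(2581246) = 2581246 · (1 − 1/2) · (1 − 1/17) · (1 − 1/31) · (1 − 1/79)
       = 2581246 · 37440/83266 = 1160640.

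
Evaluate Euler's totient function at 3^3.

φ(3^3) = 3^2·(3−1) = 9·2 = 18.

18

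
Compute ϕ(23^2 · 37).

φ(23^2) = 23^1·(23−1) = 23·22 = 506.
φ(37) = 37 − 1 = 36.
Multiply: 506 · 36 = 18216.

18216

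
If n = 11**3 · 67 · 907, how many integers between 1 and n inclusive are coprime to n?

72353160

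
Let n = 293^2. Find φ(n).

85556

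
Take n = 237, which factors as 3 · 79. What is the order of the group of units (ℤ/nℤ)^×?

φ(3) = 3 − 1 = 2.
φ(79) = 79 − 1 = 78.
Multiply: 2 · 78 = 156.

156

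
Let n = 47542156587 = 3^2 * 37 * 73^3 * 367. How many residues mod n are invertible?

30332838528

φ(3^2) = 3^1·(3−1) = 3·2 = 6.
φ(37) = 37 − 1 = 36.
φ(73^3) = 73^2·(73−1) = 5329·72 = 383688.
φ(367) = 367 − 1 = 366.
φ(47542156587) = 6 × 36 × 383688 × 366 = 30332838528.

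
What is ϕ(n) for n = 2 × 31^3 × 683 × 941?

φ(2) = 2 − 1 = 1.
φ(31^3) = 31^2·(31−1) = 961·30 = 28830.
φ(683) = 683 − 1 = 682.
φ(941) = 941 − 1 = 940.
φ(38293530146) = 1 × 28830 × 682 × 940 = 18482336400.

18482336400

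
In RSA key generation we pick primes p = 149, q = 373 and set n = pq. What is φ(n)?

φ(149) = 149 − 1 = 148.
φ(373) = 373 − 1 = 372.
Since φ is multiplicative, φ(55577) = 148 · 372 = 55056.

55056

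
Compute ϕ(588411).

349920

588411 = 3^3 × 19 × 31 × 37.
φ(588411) = 588411 · (1 − 1/3) · (1 − 1/19) · (1 − 1/31) · (1 − 1/37)
       = 588411 · 38880/65379 = 349920.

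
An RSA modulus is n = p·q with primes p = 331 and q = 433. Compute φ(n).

φ(331) = 331 − 1 = 330.
φ(433) = 433 − 1 = 432.
φ(143323) = 330 × 432 = 142560.

142560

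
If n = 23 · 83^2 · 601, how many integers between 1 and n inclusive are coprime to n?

φ(23) = 23 − 1 = 22.
φ(83^2) = 83^1·(83−1) = 83·82 = 6806.
φ(601) = 601 − 1 = 600.
Multiply: 22 · 6806 · 600 = 89839200.

89839200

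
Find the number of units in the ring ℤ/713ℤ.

660

Prime factorization: 713 = 23 · 31.
φ(23) = 23 − 1 = 22.
φ(31) = 31 − 1 = 30.
Multiply: 22 · 30 = 660.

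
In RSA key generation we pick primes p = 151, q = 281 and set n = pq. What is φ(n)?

42000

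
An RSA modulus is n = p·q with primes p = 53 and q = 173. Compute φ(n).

8944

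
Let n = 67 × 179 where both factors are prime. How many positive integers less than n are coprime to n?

11748

For distinct primes, φ(pq) = (p−1)(q−1) = 66 × 178 = 11748.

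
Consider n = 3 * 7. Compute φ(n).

φ(21) = 21 · (1 − 1/3) · (1 − 1/7)
       = 21 · 12/21 = 12.

12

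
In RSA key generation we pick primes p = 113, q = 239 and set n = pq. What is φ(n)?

26656

φ(n) = (p − 1)(q − 1) = (113−1)(239−1) = 112·238 = 26656.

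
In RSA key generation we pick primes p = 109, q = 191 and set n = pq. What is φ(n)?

φ(20819) = 20819 · (1 − 1/109) · (1 − 1/191)
       = 20819 · 20520/20819 = 20520.

20520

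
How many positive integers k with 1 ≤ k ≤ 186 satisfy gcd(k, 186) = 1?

60

Prime factorization: 186 = 2 · 3 · 31.
φ(2) = 2 − 1 = 1.
φ(3) = 3 − 1 = 2.
φ(31) = 31 − 1 = 30.
φ(186) = 1 × 2 × 30 = 60.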